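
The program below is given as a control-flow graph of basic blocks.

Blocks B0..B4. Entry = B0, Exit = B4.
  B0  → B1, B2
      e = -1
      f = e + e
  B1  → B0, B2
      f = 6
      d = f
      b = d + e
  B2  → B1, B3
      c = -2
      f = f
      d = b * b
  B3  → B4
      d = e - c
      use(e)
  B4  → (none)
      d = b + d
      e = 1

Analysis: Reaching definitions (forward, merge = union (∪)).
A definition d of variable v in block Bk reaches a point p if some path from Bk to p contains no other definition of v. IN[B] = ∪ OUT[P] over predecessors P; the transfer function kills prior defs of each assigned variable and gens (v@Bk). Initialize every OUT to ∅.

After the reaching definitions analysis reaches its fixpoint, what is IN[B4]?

Answer: {b@B1, c@B2, d@B3, e@B0, f@B2}

Derivation:
Converged values:
  B0: | IN={b@B1, c@B2, d@B1, e@B0, f@B1} | OUT={b@B1, c@B2, d@B1, e@B0, f@B0}
  B1: | IN={b@B1, c@B2, d@B1, d@B2, e@B0, f@B0, f@B2} | OUT={b@B1, c@B2, d@B1, e@B0, f@B1}
  B2: | IN={b@B1, c@B2, d@B1, e@B0, f@B0, f@B1} | OUT={b@B1, c@B2, d@B2, e@B0, f@B2}
  B3: | IN={b@B1, c@B2, d@B2, e@B0, f@B2} | OUT={b@B1, c@B2, d@B3, e@B0, f@B2}
  B4: | IN={b@B1, c@B2, d@B3, e@B0, f@B2} | OUT={b@B1, c@B2, d@B4, e@B4, f@B2}

Merge at B4: IN[B4] = OUT[B3] = {b@B1, c@B2, d@B3, e@B0, f@B2}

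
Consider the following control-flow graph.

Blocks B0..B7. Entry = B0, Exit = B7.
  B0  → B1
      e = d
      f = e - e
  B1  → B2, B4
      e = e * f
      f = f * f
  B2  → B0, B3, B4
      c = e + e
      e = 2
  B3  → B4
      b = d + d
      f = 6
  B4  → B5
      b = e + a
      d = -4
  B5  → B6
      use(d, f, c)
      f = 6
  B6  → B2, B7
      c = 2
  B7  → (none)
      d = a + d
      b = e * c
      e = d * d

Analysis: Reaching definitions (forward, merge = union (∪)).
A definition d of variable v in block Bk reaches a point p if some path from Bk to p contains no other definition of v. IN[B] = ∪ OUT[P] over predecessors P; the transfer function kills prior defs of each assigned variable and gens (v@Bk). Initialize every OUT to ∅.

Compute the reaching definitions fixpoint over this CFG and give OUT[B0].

Answer: {b@B4, c@B2, d@B4, e@B0, f@B0}

Working:
Fixpoint table:
  B0:  IN={b@B4, c@B2, d@B4, e@B2, f@B1, f@B5}  OUT={b@B4, c@B2, d@B4, e@B0, f@B0}
  B1:  IN={b@B4, c@B2, d@B4, e@B0, f@B0}  OUT={b@B4, c@B2, d@B4, e@B1, f@B1}
  B2:  IN={b@B4, c@B2, c@B6, d@B4, e@B1, e@B2, f@B1, f@B5}  OUT={b@B4, c@B2, d@B4, e@B2, f@B1, f@B5}
  B3:  IN={b@B4, c@B2, d@B4, e@B2, f@B1, f@B5}  OUT={b@B3, c@B2, d@B4, e@B2, f@B3}
  B4:  IN={b@B3, b@B4, c@B2, d@B4, e@B1, e@B2, f@B1, f@B3, f@B5}  OUT={b@B4, c@B2, d@B4, e@B1, e@B2, f@B1, f@B3, f@B5}
  B5:  IN={b@B4, c@B2, d@B4, e@B1, e@B2, f@B1, f@B3, f@B5}  OUT={b@B4, c@B2, d@B4, e@B1, e@B2, f@B5}
  B6:  IN={b@B4, c@B2, d@B4, e@B1, e@B2, f@B5}  OUT={b@B4, c@B6, d@B4, e@B1, e@B2, f@B5}
  B7:  IN={b@B4, c@B6, d@B4, e@B1, e@B2, f@B5}  OUT={b@B7, c@B6, d@B7, e@B7, f@B5}

Merge at B0 (entry node, so the boundary value {} is joined with the incoming edge(s)): IN[B0] = {} ⊔ OUT[B2] = {b@B4, c@B2, d@B4, e@B2, f@B1, f@B5}
Applying B0's transfer function to that IN value gives OUT[B0] (row B0 above).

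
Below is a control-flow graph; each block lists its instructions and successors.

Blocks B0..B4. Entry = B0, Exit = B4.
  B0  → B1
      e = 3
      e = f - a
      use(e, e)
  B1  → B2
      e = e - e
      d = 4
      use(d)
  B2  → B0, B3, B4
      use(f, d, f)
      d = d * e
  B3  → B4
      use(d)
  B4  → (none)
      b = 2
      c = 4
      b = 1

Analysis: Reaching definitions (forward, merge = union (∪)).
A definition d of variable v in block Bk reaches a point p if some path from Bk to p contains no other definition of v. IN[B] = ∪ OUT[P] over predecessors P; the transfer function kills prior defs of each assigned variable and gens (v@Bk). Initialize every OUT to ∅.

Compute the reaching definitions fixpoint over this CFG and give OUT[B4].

Converged values:
  B0:   IN={d@B2, e@B1}   OUT={d@B2, e@B0}
  B1:   IN={d@B2, e@B0}   OUT={d@B1, e@B1}
  B2:   IN={d@B1, e@B1}   OUT={d@B2, e@B1}
  B3:   IN={d@B2, e@B1}   OUT={d@B2, e@B1}
  B4:   IN={d@B2, e@B1}   OUT={b@B4, c@B4, d@B2, e@B1}

Merge at B4: IN[B4] = OUT[B2] ⊔ OUT[B3] = {d@B2, e@B1}
Applying B4's transfer function to that IN value gives OUT[B4] (row B4 above).

Answer: {b@B4, c@B4, d@B2, e@B1}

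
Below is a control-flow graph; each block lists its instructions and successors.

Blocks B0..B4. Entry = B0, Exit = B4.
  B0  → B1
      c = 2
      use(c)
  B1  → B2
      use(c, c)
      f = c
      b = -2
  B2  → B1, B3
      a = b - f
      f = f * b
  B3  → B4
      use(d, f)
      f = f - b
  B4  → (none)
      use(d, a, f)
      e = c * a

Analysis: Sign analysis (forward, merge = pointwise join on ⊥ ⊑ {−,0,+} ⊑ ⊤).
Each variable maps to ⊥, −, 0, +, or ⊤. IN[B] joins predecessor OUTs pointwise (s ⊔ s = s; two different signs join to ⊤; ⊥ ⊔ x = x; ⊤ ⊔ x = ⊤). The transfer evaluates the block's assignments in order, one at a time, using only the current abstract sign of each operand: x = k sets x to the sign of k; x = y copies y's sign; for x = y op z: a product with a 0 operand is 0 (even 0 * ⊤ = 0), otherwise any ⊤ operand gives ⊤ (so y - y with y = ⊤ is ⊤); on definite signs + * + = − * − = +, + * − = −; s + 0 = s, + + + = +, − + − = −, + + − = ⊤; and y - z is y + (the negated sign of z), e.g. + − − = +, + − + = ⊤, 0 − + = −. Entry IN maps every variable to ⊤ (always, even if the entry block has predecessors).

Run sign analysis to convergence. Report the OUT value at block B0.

Answer: {a: ⊤, b: ⊤, c: +, d: ⊤, e: ⊤, f: ⊤}

Derivation:
Per-block solution:
  B0:   IN=(all ⊤)   OUT={c:+; rest ⊤}
  B1:   IN={c:+; rest ⊤}   OUT={b:-, c:+, f:+; rest ⊤}
  B2:   IN={b:-, c:+, f:+; rest ⊤}   OUT={a:-, b:-, c:+, f:-; rest ⊤}
  B3:   IN={a:-, b:-, c:+, f:-; rest ⊤}   OUT={a:-, b:-, c:+; rest ⊤}
  B4:   IN={a:-, b:-, c:+; rest ⊤}   OUT={a:-, b:-, c:+, e:-; rest ⊤}

B0 is the boundary node: IN[B0] = {a: ⊤, b: ⊤, c: ⊤, d: ⊤, e: ⊤, f: ⊤}
Applying B0's transfer function to that IN value gives OUT[B0] (row B0 above).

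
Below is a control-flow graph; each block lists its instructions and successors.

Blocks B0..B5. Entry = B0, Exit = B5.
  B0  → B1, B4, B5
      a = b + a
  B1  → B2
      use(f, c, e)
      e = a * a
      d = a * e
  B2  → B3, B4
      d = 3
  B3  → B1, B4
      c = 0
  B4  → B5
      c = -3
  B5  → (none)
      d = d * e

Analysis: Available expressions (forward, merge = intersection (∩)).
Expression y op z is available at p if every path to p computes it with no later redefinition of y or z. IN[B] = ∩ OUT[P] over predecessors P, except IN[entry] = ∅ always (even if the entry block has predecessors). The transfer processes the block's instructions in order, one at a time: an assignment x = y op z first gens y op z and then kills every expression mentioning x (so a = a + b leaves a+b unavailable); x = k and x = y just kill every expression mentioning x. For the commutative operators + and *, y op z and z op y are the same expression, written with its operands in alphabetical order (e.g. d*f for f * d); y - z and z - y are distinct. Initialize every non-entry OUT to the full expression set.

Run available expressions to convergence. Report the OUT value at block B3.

Per-block solution:
  B0:  IN={}  OUT={}
  B1:  IN={}  OUT={a*a, a*e}
  B2:  IN={a*a, a*e}  OUT={a*a, a*e}
  B3:  IN={a*a, a*e}  OUT={a*a, a*e}
  B4:  IN={}  OUT={}
  B5:  IN={}  OUT={}

Merge at B3: IN[B3] = OUT[B2] = {a*a, a*e}
Applying B3's transfer function to that IN value gives OUT[B3] (row B3 above).

Answer: {a*a, a*e}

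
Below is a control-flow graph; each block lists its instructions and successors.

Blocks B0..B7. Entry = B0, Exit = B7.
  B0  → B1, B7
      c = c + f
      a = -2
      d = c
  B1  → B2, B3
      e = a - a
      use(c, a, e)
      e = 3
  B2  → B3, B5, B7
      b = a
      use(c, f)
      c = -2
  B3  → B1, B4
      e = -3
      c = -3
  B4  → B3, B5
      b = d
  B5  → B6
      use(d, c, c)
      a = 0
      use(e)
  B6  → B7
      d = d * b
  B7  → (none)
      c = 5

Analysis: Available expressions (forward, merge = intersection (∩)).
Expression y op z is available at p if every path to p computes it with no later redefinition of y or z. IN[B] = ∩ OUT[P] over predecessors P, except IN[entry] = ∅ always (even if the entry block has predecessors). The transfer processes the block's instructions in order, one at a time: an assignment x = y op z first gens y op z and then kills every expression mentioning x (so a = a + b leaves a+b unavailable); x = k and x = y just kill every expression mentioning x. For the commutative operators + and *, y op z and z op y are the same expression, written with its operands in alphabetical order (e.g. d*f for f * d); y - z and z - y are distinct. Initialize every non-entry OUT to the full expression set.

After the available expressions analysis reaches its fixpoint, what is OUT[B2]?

Converged values:
  B0:   IN={}   OUT={}
  B1:   IN={}   OUT={a-a}
  B2:   IN={a-a}   OUT={a-a}
  B3:   IN={a-a}   OUT={a-a}
  B4:   IN={a-a}   OUT={a-a}
  B5:   IN={a-a}   OUT={}
  B6:   IN={}   OUT={}
  B7:   IN={}   OUT={}

Merge at B2: IN[B2] = OUT[B1] = {a-a}
Applying B2's transfer function to that IN value gives OUT[B2] (row B2 above).

Answer: {a-a}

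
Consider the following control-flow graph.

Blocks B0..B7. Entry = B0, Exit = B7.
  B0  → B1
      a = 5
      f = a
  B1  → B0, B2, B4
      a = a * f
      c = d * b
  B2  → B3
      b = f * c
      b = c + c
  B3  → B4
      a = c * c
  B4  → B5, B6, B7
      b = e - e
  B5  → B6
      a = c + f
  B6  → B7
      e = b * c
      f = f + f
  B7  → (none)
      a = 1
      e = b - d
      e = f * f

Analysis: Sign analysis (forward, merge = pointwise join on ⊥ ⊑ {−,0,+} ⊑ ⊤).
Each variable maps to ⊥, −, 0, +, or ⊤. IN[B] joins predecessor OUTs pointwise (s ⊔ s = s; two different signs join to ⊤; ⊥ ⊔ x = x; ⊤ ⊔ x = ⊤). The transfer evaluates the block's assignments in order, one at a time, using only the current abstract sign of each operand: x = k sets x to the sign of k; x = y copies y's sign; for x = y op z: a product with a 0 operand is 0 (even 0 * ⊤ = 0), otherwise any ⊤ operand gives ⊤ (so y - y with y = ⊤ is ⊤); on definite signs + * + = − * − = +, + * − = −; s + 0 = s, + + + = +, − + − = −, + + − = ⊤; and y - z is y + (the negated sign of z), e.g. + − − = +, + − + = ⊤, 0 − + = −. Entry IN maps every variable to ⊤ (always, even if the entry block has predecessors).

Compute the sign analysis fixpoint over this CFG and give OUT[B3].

Converged values:
  B0: | IN=(all ⊤) | OUT={a:+, f:+; rest ⊤}
  B1: | IN={a:+, f:+; rest ⊤} | OUT={a:+, f:+; rest ⊤}
  B2: | IN={a:+, f:+; rest ⊤} | OUT={a:+, f:+; rest ⊤}
  B3: | IN={a:+, f:+; rest ⊤} | OUT={f:+; rest ⊤}
  B4: | IN={f:+; rest ⊤} | OUT={f:+; rest ⊤}
  B5: | IN={f:+; rest ⊤} | OUT={f:+; rest ⊤}
  B6: | IN={f:+; rest ⊤} | OUT={f:+; rest ⊤}
  B7: | IN={f:+; rest ⊤} | OUT={a:+, e:+, f:+; rest ⊤}

Merge at B3: IN[B3] = OUT[B2] = {a: +, b: ⊤, c: ⊤, d: ⊤, e: ⊤, f: +}
Applying B3's transfer function to that IN value gives OUT[B3] (row B3 above).

Answer: {a: ⊤, b: ⊤, c: ⊤, d: ⊤, e: ⊤, f: +}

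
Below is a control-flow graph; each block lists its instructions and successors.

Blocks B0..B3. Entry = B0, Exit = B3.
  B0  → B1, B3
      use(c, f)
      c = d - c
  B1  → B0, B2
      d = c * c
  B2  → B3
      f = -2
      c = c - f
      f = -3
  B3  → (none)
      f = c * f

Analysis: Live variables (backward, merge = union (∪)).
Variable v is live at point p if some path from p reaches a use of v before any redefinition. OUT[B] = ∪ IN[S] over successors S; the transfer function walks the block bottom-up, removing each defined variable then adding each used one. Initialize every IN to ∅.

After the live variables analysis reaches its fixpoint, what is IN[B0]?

Answer: {c, d, f}

Working:
Per-block solution:
  B0:  IN={c, d, f}  OUT={c, f}
  B1:  IN={c, f}  OUT={c, d, f}
  B2:  IN={c}  OUT={c, f}
  B3:  IN={c, f}  OUT={}

Merge at B0: OUT[B0] = IN[B1] ⊔ IN[B3] = {c, f}
Applying B0's transfer function to that OUT value gives IN[B0] (row B0 above).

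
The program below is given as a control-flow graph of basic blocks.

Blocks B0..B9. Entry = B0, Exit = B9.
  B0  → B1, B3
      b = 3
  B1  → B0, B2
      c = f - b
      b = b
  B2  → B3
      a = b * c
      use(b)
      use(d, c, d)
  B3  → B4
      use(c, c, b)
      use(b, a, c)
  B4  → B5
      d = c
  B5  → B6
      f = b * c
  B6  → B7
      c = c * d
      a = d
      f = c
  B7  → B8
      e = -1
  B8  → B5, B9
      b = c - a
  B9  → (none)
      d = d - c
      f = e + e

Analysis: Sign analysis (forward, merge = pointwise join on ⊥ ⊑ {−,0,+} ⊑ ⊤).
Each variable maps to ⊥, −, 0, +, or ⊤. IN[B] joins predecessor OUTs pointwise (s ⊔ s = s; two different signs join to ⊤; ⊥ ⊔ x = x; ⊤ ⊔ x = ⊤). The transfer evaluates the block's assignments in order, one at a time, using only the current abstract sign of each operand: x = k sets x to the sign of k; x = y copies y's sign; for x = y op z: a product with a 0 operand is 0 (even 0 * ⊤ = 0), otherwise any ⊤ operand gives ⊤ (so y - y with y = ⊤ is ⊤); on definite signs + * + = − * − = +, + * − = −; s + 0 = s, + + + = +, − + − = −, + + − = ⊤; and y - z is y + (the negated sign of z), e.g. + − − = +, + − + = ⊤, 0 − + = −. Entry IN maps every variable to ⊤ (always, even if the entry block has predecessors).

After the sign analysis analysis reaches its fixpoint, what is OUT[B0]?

Converged values:
  B0:  IN=(all ⊤)  OUT={b:+; rest ⊤}
  B1:  IN={b:+; rest ⊤}  OUT={b:+; rest ⊤}
  B2:  IN={b:+; rest ⊤}  OUT={b:+; rest ⊤}
  B3:  IN={b:+; rest ⊤}  OUT={b:+; rest ⊤}
  B4:  IN={b:+; rest ⊤}  OUT={b:+; rest ⊤}
  B5:  IN=(all ⊤)  OUT=(all ⊤)
  B6:  IN=(all ⊤)  OUT=(all ⊤)
  B7:  IN=(all ⊤)  OUT={e:-; rest ⊤}
  B8:  IN={e:-; rest ⊤}  OUT={e:-; rest ⊤}
  B9:  IN={e:-; rest ⊤}  OUT={e:-, f:-; rest ⊤}

Merge at B0 (entry node, so the boundary value (all ⊤) is joined with the incoming edge(s)): IN[B0] = (all ⊤) ⊔ OUT[B1] = {a: ⊤, b: ⊤, c: ⊤, d: ⊤, e: ⊤, f: ⊤}
Applying B0's transfer function to that IN value gives OUT[B0] (row B0 above).

Answer: {a: ⊤, b: +, c: ⊤, d: ⊤, e: ⊤, f: ⊤}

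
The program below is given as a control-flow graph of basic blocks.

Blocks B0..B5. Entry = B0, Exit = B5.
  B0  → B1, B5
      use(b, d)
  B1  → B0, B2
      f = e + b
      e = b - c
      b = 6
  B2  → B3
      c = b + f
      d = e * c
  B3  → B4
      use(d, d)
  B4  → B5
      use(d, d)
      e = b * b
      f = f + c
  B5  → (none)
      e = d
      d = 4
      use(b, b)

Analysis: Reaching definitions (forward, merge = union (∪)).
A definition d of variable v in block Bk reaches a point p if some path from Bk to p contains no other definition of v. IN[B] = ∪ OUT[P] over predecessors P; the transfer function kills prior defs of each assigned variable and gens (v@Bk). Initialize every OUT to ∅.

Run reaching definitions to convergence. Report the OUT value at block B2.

Answer: {b@B1, c@B2, d@B2, e@B1, f@B1}

Working:
Converged values:
  B0:   IN={b@B1, e@B1, f@B1}   OUT={b@B1, e@B1, f@B1}
  B1:   IN={b@B1, e@B1, f@B1}   OUT={b@B1, e@B1, f@B1}
  B2:   IN={b@B1, e@B1, f@B1}   OUT={b@B1, c@B2, d@B2, e@B1, f@B1}
  B3:   IN={b@B1, c@B2, d@B2, e@B1, f@B1}   OUT={b@B1, c@B2, d@B2, e@B1, f@B1}
  B4:   IN={b@B1, c@B2, d@B2, e@B1, f@B1}   OUT={b@B1, c@B2, d@B2, e@B4, f@B4}
  B5:   IN={b@B1, c@B2, d@B2, e@B1, e@B4, f@B1, f@B4}   OUT={b@B1, c@B2, d@B5, e@B5, f@B1, f@B4}

Merge at B2: IN[B2] = OUT[B1] = {b@B1, e@B1, f@B1}
Applying B2's transfer function to that IN value gives OUT[B2] (row B2 above).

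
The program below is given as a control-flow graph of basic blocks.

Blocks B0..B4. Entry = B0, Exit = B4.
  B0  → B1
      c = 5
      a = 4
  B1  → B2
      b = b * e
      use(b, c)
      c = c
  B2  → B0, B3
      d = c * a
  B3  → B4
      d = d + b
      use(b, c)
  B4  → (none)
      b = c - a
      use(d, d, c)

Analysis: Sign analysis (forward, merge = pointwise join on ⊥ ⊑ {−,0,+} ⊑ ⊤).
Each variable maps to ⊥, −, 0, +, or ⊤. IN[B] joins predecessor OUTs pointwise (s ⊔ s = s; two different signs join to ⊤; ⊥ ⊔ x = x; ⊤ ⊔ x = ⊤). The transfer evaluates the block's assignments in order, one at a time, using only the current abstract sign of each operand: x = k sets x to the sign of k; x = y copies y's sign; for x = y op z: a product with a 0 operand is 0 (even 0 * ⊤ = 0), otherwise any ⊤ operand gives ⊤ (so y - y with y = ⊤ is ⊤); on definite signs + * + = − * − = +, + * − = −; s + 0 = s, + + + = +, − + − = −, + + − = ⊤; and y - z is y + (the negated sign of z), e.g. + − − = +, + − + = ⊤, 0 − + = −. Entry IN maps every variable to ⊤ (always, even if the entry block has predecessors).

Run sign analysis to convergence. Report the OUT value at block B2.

Answer: {a: +, b: ⊤, c: +, d: +, e: ⊤, f: ⊤}

Trace:
Per-block solution:
  B0:  IN=(all ⊤)  OUT={a:+, c:+; rest ⊤}
  B1:  IN={a:+, c:+; rest ⊤}  OUT={a:+, c:+; rest ⊤}
  B2:  IN={a:+, c:+; rest ⊤}  OUT={a:+, c:+, d:+; rest ⊤}
  B3:  IN={a:+, c:+, d:+; rest ⊤}  OUT={a:+, c:+; rest ⊤}
  B4:  IN={a:+, c:+; rest ⊤}  OUT={a:+, c:+; rest ⊤}

Merge at B2: IN[B2] = OUT[B1] = {a: +, b: ⊤, c: +, d: ⊤, e: ⊤, f: ⊤}
Applying B2's transfer function to that IN value gives OUT[B2] (row B2 above).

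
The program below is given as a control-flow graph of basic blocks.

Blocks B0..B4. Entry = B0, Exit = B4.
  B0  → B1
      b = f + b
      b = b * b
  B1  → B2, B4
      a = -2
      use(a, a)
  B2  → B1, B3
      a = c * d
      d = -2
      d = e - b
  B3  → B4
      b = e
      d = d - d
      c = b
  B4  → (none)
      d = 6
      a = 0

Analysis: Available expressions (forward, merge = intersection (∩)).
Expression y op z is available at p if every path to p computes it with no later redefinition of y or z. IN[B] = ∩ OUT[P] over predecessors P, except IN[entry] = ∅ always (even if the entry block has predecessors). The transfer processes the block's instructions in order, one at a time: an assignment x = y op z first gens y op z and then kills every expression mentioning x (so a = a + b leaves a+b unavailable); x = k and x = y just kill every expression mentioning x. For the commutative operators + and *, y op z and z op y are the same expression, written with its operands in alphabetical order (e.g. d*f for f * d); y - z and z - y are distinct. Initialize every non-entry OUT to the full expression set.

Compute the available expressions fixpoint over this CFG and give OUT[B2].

Answer: {e-b}

Trace:
Converged values:
  B0:   IN={}   OUT={}
  B1:   IN={}   OUT={}
  B2:   IN={}   OUT={e-b}
  B3:   IN={e-b}   OUT={}
  B4:   IN={}   OUT={}

Merge at B2: IN[B2] = OUT[B1] = {}
Applying B2's transfer function to that IN value gives OUT[B2] (row B2 above).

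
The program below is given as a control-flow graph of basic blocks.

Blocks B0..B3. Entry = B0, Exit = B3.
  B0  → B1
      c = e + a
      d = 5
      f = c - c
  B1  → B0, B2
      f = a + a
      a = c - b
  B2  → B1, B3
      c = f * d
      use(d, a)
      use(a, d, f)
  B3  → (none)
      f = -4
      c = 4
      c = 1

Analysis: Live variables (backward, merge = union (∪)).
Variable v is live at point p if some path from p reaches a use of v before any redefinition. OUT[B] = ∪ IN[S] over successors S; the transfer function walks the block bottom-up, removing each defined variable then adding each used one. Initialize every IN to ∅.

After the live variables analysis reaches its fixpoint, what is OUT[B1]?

Fixpoint table:
  B0:  IN={a, b, e}  OUT={a, b, c, d, e}
  B1:  IN={a, b, c, d, e}  OUT={a, b, d, e, f}
  B2:  IN={a, b, d, e, f}  OUT={a, b, c, d, e}
  B3:  IN={}  OUT={}

Merge at B1: OUT[B1] = IN[B0] ⊔ IN[B2] = {a, b, d, e, f}

Answer: {a, b, d, e, f}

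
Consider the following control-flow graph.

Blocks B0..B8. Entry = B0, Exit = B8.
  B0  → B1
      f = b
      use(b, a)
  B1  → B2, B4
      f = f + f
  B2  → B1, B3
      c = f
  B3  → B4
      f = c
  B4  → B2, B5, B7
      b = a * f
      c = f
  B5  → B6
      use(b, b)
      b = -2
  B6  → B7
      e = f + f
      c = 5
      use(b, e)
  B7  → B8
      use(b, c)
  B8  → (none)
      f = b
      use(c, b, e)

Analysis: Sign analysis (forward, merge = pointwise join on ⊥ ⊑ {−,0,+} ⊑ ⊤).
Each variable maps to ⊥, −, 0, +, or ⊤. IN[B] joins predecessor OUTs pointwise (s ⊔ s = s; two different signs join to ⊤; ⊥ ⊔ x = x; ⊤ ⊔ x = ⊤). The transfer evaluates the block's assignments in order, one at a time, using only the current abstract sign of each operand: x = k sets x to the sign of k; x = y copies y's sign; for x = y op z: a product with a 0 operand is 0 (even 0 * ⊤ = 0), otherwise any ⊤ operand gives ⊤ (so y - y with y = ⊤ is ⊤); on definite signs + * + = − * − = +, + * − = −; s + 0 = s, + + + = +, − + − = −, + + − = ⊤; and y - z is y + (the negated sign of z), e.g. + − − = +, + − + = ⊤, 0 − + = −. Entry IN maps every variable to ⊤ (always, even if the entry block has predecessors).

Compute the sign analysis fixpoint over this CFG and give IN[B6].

Answer: {a: ⊤, b: -, c: ⊤, d: ⊤, e: ⊤, f: ⊤}

Derivation:
Per-block solution:
  B0:  IN=(all ⊤)  OUT=(all ⊤)
  B1:  IN=(all ⊤)  OUT=(all ⊤)
  B2:  IN=(all ⊤)  OUT=(all ⊤)
  B3:  IN=(all ⊤)  OUT=(all ⊤)
  B4:  IN=(all ⊤)  OUT=(all ⊤)
  B5:  IN=(all ⊤)  OUT={b:-; rest ⊤}
  B6:  IN={b:-; rest ⊤}  OUT={b:-, c:+; rest ⊤}
  B7:  IN=(all ⊤)  OUT=(all ⊤)
  B8:  IN=(all ⊤)  OUT=(all ⊤)

Merge at B6: IN[B6] = OUT[B5] = {a: ⊤, b: -, c: ⊤, d: ⊤, e: ⊤, f: ⊤}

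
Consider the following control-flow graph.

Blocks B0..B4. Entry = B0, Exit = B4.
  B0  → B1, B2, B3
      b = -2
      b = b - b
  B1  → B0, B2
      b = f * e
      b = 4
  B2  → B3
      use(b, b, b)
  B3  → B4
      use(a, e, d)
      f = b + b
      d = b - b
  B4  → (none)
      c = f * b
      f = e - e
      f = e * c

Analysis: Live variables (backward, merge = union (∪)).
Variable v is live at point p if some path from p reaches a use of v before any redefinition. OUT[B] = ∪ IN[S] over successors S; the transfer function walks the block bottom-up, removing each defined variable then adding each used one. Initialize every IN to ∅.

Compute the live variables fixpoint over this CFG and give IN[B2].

Fixpoint table:
  B0:  IN={a, d, e, f}  OUT={a, b, d, e, f}
  B1:  IN={a, d, e, f}  OUT={a, b, d, e, f}
  B2:  IN={a, b, d, e}  OUT={a, b, d, e}
  B3:  IN={a, b, d, e}  OUT={b, e, f}
  B4:  IN={b, e, f}  OUT={}

Merge at B2: OUT[B2] = IN[B3] = {a, b, d, e}
Applying B2's transfer function to that OUT value gives IN[B2] (row B2 above).

Answer: {a, b, d, e}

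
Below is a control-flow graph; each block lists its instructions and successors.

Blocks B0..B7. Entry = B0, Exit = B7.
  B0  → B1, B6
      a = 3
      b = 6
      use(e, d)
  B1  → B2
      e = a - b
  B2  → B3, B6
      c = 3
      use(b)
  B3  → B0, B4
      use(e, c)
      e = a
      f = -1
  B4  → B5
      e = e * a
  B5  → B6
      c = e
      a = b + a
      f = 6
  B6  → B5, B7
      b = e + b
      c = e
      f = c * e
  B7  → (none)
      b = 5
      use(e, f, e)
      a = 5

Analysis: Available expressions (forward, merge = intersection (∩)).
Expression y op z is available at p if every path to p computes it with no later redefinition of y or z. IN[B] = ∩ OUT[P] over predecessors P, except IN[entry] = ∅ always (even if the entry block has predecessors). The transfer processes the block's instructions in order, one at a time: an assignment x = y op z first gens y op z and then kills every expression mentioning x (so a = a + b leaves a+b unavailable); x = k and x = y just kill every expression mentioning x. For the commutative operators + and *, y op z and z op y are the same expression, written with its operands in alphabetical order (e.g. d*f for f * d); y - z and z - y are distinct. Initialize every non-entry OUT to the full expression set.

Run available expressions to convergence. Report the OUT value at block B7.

Converged values:
  B0:  IN={}  OUT={}
  B1:  IN={}  OUT={a-b}
  B2:  IN={a-b}  OUT={a-b}
  B3:  IN={a-b}  OUT={a-b}
  B4:  IN={a-b}  OUT={a-b}
  B5:  IN={}  OUT={}
  B6:  IN={}  OUT={c*e}
  B7:  IN={c*e}  OUT={c*e}

Merge at B7: IN[B7] = OUT[B6] = {c*e}
Applying B7's transfer function to that IN value gives OUT[B7] (row B7 above).

Answer: {c*e}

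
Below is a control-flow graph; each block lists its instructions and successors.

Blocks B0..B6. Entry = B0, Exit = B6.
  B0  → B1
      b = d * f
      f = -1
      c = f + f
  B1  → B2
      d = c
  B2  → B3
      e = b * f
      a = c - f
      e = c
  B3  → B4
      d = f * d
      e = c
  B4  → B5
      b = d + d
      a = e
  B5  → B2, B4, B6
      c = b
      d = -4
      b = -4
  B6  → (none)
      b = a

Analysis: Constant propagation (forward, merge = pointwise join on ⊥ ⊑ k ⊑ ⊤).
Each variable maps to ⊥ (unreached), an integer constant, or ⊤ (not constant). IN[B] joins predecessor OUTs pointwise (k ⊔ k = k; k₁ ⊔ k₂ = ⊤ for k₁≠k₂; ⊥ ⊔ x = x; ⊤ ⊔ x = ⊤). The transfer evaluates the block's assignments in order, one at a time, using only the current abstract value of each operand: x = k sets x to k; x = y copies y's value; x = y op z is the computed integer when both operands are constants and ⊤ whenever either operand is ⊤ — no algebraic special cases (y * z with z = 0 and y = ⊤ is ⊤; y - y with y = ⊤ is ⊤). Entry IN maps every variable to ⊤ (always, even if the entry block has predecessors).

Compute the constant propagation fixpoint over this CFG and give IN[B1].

Converged values:
  B0:   IN=(all ⊤)   OUT={c:-2, f:-1; rest ⊤}
  B1:   IN={c:-2, f:-1; rest ⊤}   OUT={c:-2, d:-2, f:-1; rest ⊤}
  B2:   IN={f:-1; rest ⊤}   OUT={f:-1; rest ⊤}
  B3:   IN={f:-1; rest ⊤}   OUT={f:-1; rest ⊤}
  B4:   IN={f:-1; rest ⊤}   OUT={f:-1; rest ⊤}
  B5:   IN={f:-1; rest ⊤}   OUT={b:-4, d:-4, f:-1; rest ⊤}
  B6:   IN={b:-4, d:-4, f:-1; rest ⊤}   OUT={d:-4, f:-1; rest ⊤}

Merge at B1: IN[B1] = OUT[B0] = {a: ⊤, b: ⊤, c: -2, d: ⊤, e: ⊤, f: -1}

Answer: {a: ⊤, b: ⊤, c: -2, d: ⊤, e: ⊤, f: -1}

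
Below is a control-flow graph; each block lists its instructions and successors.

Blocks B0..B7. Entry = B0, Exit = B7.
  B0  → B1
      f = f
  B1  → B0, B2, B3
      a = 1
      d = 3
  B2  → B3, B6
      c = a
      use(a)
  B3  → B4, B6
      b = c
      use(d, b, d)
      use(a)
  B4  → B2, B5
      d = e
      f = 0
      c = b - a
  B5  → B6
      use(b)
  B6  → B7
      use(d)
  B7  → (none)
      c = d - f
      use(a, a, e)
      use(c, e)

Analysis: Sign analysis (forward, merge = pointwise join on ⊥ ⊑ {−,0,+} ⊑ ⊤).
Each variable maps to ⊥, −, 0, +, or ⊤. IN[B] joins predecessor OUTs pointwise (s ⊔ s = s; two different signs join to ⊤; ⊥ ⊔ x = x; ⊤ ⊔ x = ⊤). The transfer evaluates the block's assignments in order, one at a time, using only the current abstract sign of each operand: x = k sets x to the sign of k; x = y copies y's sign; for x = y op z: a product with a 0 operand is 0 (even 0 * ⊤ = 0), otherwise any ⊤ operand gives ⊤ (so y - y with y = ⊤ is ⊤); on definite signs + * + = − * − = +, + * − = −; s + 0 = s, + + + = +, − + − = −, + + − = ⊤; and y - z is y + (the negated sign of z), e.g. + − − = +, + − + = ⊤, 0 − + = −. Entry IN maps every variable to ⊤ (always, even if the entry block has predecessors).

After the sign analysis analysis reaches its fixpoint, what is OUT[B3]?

Answer: {a: +, b: ⊤, c: ⊤, d: ⊤, e: ⊤, f: ⊤}

Derivation:
Fixpoint table:
  B0: | IN=(all ⊤) | OUT=(all ⊤)
  B1: | IN=(all ⊤) | OUT={a:+, d:+; rest ⊤}
  B2: | IN={a:+; rest ⊤} | OUT={a:+, c:+; rest ⊤}
  B3: | IN={a:+; rest ⊤} | OUT={a:+; rest ⊤}
  B4: | IN={a:+; rest ⊤} | OUT={a:+, f:0; rest ⊤}
  B5: | IN={a:+, f:0; rest ⊤} | OUT={a:+, f:0; rest ⊤}
  B6: | IN={a:+; rest ⊤} | OUT={a:+; rest ⊤}
  B7: | IN={a:+; rest ⊤} | OUT={a:+; rest ⊤}

Merge at B3: IN[B3] = OUT[B1] ⊔ OUT[B2] = {a: +, b: ⊤, c: ⊤, d: ⊤, e: ⊤, f: ⊤}
Applying B3's transfer function to that IN value gives OUT[B3] (row B3 above).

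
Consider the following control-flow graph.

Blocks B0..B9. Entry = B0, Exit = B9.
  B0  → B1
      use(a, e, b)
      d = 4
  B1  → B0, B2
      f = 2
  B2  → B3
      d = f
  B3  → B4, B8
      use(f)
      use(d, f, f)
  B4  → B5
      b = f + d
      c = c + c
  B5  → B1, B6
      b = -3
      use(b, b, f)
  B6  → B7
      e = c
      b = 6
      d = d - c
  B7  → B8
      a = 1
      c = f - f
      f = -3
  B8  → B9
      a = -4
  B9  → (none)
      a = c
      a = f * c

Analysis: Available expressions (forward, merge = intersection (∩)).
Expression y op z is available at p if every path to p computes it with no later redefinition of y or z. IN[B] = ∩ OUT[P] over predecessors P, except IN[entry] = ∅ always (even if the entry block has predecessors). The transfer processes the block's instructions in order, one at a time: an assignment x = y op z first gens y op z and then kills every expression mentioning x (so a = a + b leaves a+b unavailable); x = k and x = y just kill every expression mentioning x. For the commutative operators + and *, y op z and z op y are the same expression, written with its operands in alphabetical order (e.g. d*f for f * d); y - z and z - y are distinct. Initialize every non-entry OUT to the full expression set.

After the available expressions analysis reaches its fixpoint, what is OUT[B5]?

Fixpoint table:
  B0: | IN={} | OUT={}
  B1: | IN={} | OUT={}
  B2: | IN={} | OUT={}
  B3: | IN={} | OUT={}
  B4: | IN={} | OUT={d+f}
  B5: | IN={d+f} | OUT={d+f}
  B6: | IN={d+f} | OUT={}
  B7: | IN={} | OUT={}
  B8: | IN={} | OUT={}
  B9: | IN={} | OUT={c*f}

Merge at B5: IN[B5] = OUT[B4] = {d+f}
Applying B5's transfer function to that IN value gives OUT[B5] (row B5 above).

Answer: {d+f}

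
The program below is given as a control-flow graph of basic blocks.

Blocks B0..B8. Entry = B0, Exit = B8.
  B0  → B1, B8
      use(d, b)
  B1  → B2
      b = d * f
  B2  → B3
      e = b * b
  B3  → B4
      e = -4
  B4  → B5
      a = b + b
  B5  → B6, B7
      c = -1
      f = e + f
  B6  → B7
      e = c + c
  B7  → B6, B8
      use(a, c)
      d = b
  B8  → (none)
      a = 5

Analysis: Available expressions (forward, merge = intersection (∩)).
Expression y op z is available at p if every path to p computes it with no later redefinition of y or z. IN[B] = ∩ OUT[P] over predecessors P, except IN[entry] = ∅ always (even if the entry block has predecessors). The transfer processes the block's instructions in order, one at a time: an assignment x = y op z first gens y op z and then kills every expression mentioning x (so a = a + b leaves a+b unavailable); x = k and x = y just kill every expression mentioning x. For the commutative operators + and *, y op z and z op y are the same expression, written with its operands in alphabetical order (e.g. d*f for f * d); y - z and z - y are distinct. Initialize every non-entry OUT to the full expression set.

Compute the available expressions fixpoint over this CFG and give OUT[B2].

Answer: {b*b, d*f}

Derivation:
Converged values:
  B0: | IN={} | OUT={}
  B1: | IN={} | OUT={d*f}
  B2: | IN={d*f} | OUT={b*b, d*f}
  B3: | IN={b*b, d*f} | OUT={b*b, d*f}
  B4: | IN={b*b, d*f} | OUT={b*b, b+b, d*f}
  B5: | IN={b*b, b+b, d*f} | OUT={b*b, b+b}
  B6: | IN={b*b, b+b} | OUT={b*b, b+b, c+c}
  B7: | IN={b*b, b+b} | OUT={b*b, b+b}
  B8: | IN={} | OUT={}

Merge at B2: IN[B2] = OUT[B1] = {d*f}
Applying B2's transfer function to that IN value gives OUT[B2] (row B2 above).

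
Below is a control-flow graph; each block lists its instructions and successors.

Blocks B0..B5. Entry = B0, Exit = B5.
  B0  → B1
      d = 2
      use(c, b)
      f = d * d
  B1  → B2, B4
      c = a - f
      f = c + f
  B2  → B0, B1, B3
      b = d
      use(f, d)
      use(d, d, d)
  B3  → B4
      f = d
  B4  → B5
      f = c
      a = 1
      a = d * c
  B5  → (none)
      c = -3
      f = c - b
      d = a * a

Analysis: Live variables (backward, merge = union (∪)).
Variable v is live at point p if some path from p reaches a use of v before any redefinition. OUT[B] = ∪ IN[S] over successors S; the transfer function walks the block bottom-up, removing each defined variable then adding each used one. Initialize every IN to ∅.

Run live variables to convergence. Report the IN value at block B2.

Answer: {a, c, d, f}

Derivation:
Converged values:
  B0:   IN={a, b, c}   OUT={a, b, d, f}
  B1:   IN={a, b, d, f}   OUT={a, b, c, d, f}
  B2:   IN={a, c, d, f}   OUT={a, b, c, d, f}
  B3:   IN={b, c, d}   OUT={b, c, d}
  B4:   IN={b, c, d}   OUT={a, b}
  B5:   IN={a, b}   OUT={}

Merge at B2: OUT[B2] = IN[B0] ⊔ IN[B1] ⊔ IN[B3] = {a, b, c, d, f}
Applying B2's transfer function to that OUT value gives IN[B2] (row B2 above).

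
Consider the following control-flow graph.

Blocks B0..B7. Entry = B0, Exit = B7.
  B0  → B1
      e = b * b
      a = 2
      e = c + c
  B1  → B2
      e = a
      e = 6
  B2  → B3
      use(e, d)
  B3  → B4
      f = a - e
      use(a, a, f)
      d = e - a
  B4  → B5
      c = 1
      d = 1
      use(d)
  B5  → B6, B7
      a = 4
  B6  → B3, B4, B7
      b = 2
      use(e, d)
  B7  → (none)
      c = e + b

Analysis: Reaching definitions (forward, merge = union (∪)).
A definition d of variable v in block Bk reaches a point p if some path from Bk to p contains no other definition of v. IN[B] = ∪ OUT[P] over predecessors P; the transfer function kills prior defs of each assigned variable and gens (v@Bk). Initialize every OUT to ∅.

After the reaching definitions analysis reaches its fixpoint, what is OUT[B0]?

Answer: {a@B0, e@B0}

Working:
Per-block solution:
  B0:   IN={}   OUT={a@B0, e@B0}
  B1:   IN={a@B0, e@B0}   OUT={a@B0, e@B1}
  B2:   IN={a@B0, e@B1}   OUT={a@B0, e@B1}
  B3:   IN={a@B0, a@B5, b@B6, c@B4, d@B4, e@B1, f@B3}   OUT={a@B0, a@B5, b@B6, c@B4, d@B3, e@B1, f@B3}
  B4:   IN={a@B0, a@B5, b@B6, c@B4, d@B3, d@B4, e@B1, f@B3}   OUT={a@B0, a@B5, b@B6, c@B4, d@B4, e@B1, f@B3}
  B5:   IN={a@B0, a@B5, b@B6, c@B4, d@B4, e@B1, f@B3}   OUT={a@B5, b@B6, c@B4, d@B4, e@B1, f@B3}
  B6:   IN={a@B5, b@B6, c@B4, d@B4, e@B1, f@B3}   OUT={a@B5, b@B6, c@B4, d@B4, e@B1, f@B3}
  B7:   IN={a@B5, b@B6, c@B4, d@B4, e@B1, f@B3}   OUT={a@B5, b@B6, c@B7, d@B4, e@B1, f@B3}

B0 is the boundary node: IN[B0] = {}
Applying B0's transfer function to that IN value gives OUT[B0] (row B0 above).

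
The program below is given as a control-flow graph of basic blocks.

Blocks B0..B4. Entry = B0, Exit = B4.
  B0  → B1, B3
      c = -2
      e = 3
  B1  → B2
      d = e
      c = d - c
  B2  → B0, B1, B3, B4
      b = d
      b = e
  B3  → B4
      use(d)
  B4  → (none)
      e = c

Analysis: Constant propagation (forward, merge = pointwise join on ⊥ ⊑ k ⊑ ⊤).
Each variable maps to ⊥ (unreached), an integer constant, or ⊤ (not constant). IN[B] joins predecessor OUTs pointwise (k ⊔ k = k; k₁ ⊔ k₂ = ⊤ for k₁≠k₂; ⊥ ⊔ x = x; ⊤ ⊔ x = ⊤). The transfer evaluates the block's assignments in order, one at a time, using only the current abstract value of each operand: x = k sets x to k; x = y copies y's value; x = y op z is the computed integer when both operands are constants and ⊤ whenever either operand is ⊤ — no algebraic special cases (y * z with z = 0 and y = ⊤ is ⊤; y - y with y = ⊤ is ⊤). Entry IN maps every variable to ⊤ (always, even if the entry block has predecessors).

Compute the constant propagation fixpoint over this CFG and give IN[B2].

Converged values:
  B0: | IN=(all ⊤) | OUT={c:-2, e:3; rest ⊤}
  B1: | IN={e:3; rest ⊤} | OUT={d:3, e:3; rest ⊤}
  B2: | IN={d:3, e:3; rest ⊤} | OUT={b:3, d:3, e:3; rest ⊤}
  B3: | IN={e:3; rest ⊤} | OUT={e:3; rest ⊤}
  B4: | IN={e:3; rest ⊤} | OUT=(all ⊤)

Merge at B2: IN[B2] = OUT[B1] = {a: ⊤, b: ⊤, c: ⊤, d: 3, e: 3, f: ⊤}

Answer: {a: ⊤, b: ⊤, c: ⊤, d: 3, e: 3, f: ⊤}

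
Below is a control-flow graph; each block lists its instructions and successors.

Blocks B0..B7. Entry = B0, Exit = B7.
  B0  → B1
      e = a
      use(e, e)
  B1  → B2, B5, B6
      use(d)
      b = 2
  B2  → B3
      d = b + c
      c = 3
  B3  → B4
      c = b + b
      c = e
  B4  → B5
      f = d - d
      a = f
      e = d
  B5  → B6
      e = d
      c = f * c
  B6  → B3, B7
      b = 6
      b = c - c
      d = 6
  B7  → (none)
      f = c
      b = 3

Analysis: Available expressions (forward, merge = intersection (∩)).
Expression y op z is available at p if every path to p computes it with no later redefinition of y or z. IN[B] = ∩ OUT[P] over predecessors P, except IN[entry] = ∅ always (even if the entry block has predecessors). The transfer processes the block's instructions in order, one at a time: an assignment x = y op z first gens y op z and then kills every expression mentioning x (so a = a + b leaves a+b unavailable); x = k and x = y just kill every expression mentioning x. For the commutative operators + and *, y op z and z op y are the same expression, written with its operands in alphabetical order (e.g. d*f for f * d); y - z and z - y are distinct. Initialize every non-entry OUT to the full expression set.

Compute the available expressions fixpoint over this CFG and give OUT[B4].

Answer: {b+b, d-d}

Working:
Fixpoint table:
  B0:  IN={}  OUT={}
  B1:  IN={}  OUT={}
  B2:  IN={}  OUT={}
  B3:  IN={}  OUT={b+b}
  B4:  IN={b+b}  OUT={b+b, d-d}
  B5:  IN={}  OUT={}
  B6:  IN={}  OUT={c-c}
  B7:  IN={c-c}  OUT={c-c}

Merge at B4: IN[B4] = OUT[B3] = {b+b}
Applying B4's transfer function to that IN value gives OUT[B4] (row B4 above).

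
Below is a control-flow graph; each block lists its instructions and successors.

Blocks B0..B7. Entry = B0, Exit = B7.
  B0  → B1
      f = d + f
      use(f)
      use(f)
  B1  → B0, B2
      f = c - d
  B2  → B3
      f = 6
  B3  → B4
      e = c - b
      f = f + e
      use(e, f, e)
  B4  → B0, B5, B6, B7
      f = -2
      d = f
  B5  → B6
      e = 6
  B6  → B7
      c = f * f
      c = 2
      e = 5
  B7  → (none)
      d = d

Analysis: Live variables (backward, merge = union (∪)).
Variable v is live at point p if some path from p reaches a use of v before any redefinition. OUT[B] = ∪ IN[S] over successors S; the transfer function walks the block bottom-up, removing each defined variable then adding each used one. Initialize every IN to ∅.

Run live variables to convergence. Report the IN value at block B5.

Fixpoint table:
  B0:  IN={b, c, d, f}  OUT={b, c, d}
  B1:  IN={b, c, d}  OUT={b, c, d, f}
  B2:  IN={b, c}  OUT={b, c, f}
  B3:  IN={b, c, f}  OUT={b, c}
  B4:  IN={b, c}  OUT={b, c, d, f}
  B5:  IN={d, f}  OUT={d, f}
  B6:  IN={d, f}  OUT={d}
  B7:  IN={d}  OUT={}

Merge at B5: OUT[B5] = IN[B6] = {d, f}
Applying B5's transfer function to that OUT value gives IN[B5] (row B5 above).

Answer: {d, f}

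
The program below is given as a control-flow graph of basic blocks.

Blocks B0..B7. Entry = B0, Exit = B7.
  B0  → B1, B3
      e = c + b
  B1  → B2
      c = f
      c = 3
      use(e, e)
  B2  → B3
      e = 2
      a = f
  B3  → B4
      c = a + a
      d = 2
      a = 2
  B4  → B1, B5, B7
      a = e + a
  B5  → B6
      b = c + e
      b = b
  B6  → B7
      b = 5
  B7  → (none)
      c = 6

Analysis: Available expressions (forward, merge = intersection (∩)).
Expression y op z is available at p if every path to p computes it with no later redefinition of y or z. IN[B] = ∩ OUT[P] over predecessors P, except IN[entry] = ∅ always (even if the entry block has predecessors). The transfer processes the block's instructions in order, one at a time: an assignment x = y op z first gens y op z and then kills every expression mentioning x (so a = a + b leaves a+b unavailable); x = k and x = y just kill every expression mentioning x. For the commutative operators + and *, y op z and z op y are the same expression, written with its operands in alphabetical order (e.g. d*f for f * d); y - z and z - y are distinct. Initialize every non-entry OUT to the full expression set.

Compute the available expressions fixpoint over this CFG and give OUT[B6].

Converged values:
  B0: | IN={} | OUT={b+c}
  B1: | IN={} | OUT={}
  B2: | IN={} | OUT={}
  B3: | IN={} | OUT={}
  B4: | IN={} | OUT={}
  B5: | IN={} | OUT={c+e}
  B6: | IN={c+e} | OUT={c+e}
  B7: | IN={} | OUT={}

Merge at B6: IN[B6] = OUT[B5] = {c+e}
Applying B6's transfer function to that IN value gives OUT[B6] (row B6 above).

Answer: {c+e}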